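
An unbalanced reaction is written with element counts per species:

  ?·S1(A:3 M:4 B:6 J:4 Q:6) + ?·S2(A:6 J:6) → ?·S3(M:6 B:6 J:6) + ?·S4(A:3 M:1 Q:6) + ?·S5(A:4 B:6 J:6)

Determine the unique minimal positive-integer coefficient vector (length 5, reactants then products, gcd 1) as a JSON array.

A: 6·3+2·6 = 30 | 3·0+6·3+3·4 = 30
M: 6·4+2·0 = 24 | 3·6+6·1+3·0 = 24
B: 6·6+2·0 = 36 | 3·6+6·0+3·6 = 36
J: 6·4+2·6 = 36 | 3·6+6·0+3·6 = 36
Q: 6·6+2·0 = 36 | 3·0+6·6+3·0 = 36
gcd(6,2,3,6,3) = 1

Coefficients: [6, 2, 3, 6, 3]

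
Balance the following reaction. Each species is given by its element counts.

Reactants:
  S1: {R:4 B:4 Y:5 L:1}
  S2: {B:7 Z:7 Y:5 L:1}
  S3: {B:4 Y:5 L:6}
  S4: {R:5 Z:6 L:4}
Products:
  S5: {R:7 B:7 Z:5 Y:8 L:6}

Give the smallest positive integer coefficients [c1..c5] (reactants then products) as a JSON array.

R: 5·4+1·0+2·0+3·5 = 35 | 5·7 = 35
B: 5·4+1·7+2·4+3·0 = 35 | 5·7 = 35
Z: 5·0+1·7+2·0+3·6 = 25 | 5·5 = 25
Y: 5·5+1·5+2·5+3·0 = 40 | 5·8 = 40
L: 5·1+1·1+2·6+3·4 = 30 | 5·6 = 30
gcd(5,1,2,3,5) = 1

Coefficients: [5, 1, 2, 3, 5]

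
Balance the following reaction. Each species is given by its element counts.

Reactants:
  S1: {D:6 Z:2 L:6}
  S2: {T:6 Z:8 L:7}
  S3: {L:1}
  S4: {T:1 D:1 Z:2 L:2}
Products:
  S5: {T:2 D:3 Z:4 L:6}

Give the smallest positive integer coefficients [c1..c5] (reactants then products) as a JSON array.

T: 2·0+1·6+5·0+6·1 = 12 | 6·2 = 12
D: 2·6+1·0+5·0+6·1 = 18 | 6·3 = 18
Z: 2·2+1·8+5·0+6·2 = 24 | 6·4 = 24
L: 2·6+1·7+5·1+6·2 = 36 | 6·6 = 36
gcd(2,1,5,6,6) = 1

Coefficients: [2, 1, 5, 6, 6]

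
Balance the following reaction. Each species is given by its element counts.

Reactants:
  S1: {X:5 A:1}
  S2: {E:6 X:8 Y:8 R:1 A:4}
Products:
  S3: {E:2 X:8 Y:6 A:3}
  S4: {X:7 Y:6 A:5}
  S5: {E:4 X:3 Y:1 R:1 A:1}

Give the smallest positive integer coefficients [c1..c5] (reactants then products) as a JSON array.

E: 5·0+6·6 = 36 | 6·2+1·0+6·4 = 36
X: 5·5+6·8 = 73 | 6·8+1·7+6·3 = 73
Y: 5·0+6·8 = 48 | 6·6+1·6+6·1 = 48
R: 5·0+6·1 = 6 | 6·0+1·0+6·1 = 6
A: 5·1+6·4 = 29 | 6·3+1·5+6·1 = 29
gcd(5,6,6,1,6) = 1

Coefficients: [5, 6, 6, 1, 6]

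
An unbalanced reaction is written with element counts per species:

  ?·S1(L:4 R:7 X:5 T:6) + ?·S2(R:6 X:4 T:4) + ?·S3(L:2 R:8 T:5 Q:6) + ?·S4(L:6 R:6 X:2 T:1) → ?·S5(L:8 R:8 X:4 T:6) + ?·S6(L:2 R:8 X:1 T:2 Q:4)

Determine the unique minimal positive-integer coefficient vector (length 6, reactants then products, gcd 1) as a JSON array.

L: 2·4+1·0+4·2+6·6 = 52 | 5·8+6·2 = 52
R: 2·7+1·6+4·8+6·6 = 88 | 5·8+6·8 = 88
X: 2·5+1·4+4·0+6·2 = 26 | 5·4+6·1 = 26
T: 2·6+1·4+4·5+6·1 = 42 | 5·6+6·2 = 42
Q: 2·0+1·0+4·6+6·0 = 24 | 5·0+6·4 = 24
gcd(2,1,4,6,5,6) = 1

Coefficients: [2, 1, 4, 6, 5, 6]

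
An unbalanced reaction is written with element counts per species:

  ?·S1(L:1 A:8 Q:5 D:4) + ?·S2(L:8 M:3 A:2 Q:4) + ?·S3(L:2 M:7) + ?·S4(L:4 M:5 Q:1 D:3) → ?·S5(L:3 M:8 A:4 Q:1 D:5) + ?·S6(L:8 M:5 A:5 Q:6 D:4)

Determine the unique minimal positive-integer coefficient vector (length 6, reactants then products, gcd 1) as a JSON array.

Coefficients: [4, 3, 1, 6, 2, 6]

L: 4·1+3·8+1·2+6·4 = 54 | 2·3+6·8 = 54
M: 4·0+3·3+1·7+6·5 = 46 | 2·8+6·5 = 46
A: 4·8+3·2+1·0+6·0 = 38 | 2·4+6·5 = 38
Q: 4·5+3·4+1·0+6·1 = 38 | 2·1+6·6 = 38
D: 4·4+3·0+1·0+6·3 = 34 | 2·5+6·4 = 34
gcd(4,3,1,6,2,6) = 1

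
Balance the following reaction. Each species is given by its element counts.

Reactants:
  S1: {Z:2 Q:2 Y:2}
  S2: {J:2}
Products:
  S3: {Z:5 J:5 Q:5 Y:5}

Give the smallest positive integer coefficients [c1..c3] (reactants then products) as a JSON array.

Z: 5·2+5·0 = 10 | 2·5 = 10
J: 5·0+5·2 = 10 | 2·5 = 10
Q: 5·2+5·0 = 10 | 2·5 = 10
Y: 5·2+5·0 = 10 | 2·5 = 10
gcd(5,5,2) = 1

Coefficients: [5, 5, 2]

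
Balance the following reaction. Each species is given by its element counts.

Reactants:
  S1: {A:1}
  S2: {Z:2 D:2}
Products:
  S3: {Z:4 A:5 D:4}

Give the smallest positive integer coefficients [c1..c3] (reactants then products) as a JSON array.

Z: 5·0+2·2 = 4 | 1·4 = 4
A: 5·1+2·0 = 5 | 1·5 = 5
D: 5·0+2·2 = 4 | 1·4 = 4
gcd(5,2,1) = 1

Coefficients: [5, 2, 1]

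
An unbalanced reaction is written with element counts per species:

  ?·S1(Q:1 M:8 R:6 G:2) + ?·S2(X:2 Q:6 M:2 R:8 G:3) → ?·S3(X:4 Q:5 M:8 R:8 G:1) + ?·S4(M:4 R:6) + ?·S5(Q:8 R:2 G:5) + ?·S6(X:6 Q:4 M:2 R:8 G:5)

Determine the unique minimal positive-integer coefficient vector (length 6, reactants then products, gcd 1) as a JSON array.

Coefficients: [3, 5, 1, 6, 3, 1]

X: 3·0+5·2 = 10 | 1·4+6·0+3·0+1·6 = 10
Q: 3·1+5·6 = 33 | 1·5+6·0+3·8+1·4 = 33
M: 3·8+5·2 = 34 | 1·8+6·4+3·0+1·2 = 34
R: 3·6+5·8 = 58 | 1·8+6·6+3·2+1·8 = 58
G: 3·2+5·3 = 21 | 1·1+6·0+3·5+1·5 = 21
gcd(3,5,1,6,3,1) = 1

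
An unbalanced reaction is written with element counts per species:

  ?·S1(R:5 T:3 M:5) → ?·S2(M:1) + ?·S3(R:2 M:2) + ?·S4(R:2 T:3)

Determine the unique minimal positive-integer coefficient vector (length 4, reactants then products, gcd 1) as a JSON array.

Coefficients: [2, 4, 3, 2]

R: 2·5 = 10 | 4·0+3·2+2·2 = 10
T: 2·3 = 6 | 4·0+3·0+2·3 = 6
M: 2·5 = 10 | 4·1+3·2+2·0 = 10
gcd(2,4,3,2) = 1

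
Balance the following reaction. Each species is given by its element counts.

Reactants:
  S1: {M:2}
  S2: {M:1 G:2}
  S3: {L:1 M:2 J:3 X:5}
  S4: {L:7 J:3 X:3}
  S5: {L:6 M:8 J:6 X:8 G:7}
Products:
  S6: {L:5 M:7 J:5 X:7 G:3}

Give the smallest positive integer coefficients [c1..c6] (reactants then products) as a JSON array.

Coefficients: [4, 1, 2, 1, 1, 3]

L: 4·0+1·0+2·1+1·7+1·6 = 15 | 3·5 = 15
M: 4·2+1·1+2·2+1·0+1·8 = 21 | 3·7 = 21
J: 4·0+1·0+2·3+1·3+1·6 = 15 | 3·5 = 15
X: 4·0+1·0+2·5+1·3+1·8 = 21 | 3·7 = 21
G: 4·0+1·2+2·0+1·0+1·7 = 9 | 3·3 = 9
gcd(4,1,2,1,1,3) = 1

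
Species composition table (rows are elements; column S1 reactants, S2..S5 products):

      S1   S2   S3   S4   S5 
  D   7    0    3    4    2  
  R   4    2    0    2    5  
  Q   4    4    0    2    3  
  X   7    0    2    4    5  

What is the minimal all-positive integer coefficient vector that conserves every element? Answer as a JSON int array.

D: 6·7 = 42 | 2·0+6·3+5·4+2·2 = 42
R: 6·4 = 24 | 2·2+6·0+5·2+2·5 = 24
Q: 6·4 = 24 | 2·4+6·0+5·2+2·3 = 24
X: 6·7 = 42 | 2·0+6·2+5·4+2·5 = 42
gcd(6,2,6,5,2) = 1

Coefficients: [6, 2, 6, 5, 2]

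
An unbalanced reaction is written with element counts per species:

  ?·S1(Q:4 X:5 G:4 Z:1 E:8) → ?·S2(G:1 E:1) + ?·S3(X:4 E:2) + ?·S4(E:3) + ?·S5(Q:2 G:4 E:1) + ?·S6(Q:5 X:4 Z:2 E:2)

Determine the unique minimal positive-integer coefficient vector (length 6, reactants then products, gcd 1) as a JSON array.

Coefficients: [4, 4, 3, 5, 3, 2]

Q: 4·4 = 16 | 4·0+3·0+5·0+3·2+2·5 = 16
X: 4·5 = 20 | 4·0+3·4+5·0+3·0+2·4 = 20
G: 4·4 = 16 | 4·1+3·0+5·0+3·4+2·0 = 16
Z: 4·1 = 4 | 4·0+3·0+5·0+3·0+2·2 = 4
E: 4·8 = 32 | 4·1+3·2+5·3+3·1+2·2 = 32
gcd(4,4,3,5,3,2) = 1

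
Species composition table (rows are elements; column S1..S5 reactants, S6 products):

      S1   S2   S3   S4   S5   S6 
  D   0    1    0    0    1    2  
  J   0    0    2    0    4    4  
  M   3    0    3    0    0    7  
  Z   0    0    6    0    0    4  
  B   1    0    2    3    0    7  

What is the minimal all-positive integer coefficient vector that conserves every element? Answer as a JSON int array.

Coefficients: [5, 4, 2, 4, 2, 3]

D: 5·0+4·1+2·0+4·0+2·1 = 6 | 3·2 = 6
J: 5·0+4·0+2·2+4·0+2·4 = 12 | 3·4 = 12
M: 5·3+4·0+2·3+4·0+2·0 = 21 | 3·7 = 21
Z: 5·0+4·0+2·6+4·0+2·0 = 12 | 3·4 = 12
B: 5·1+4·0+2·2+4·3+2·0 = 21 | 3·7 = 21
gcd(5,4,2,4,2,3) = 1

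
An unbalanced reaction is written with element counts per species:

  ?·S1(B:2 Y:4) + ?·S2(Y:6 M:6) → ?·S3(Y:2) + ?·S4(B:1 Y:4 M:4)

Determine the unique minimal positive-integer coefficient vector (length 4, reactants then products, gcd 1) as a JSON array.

Coefficients: [3, 4, 6, 6]

B: 3·2+4·0 = 6 | 6·0+6·1 = 6
Y: 3·4+4·6 = 36 | 6·2+6·4 = 36
M: 3·0+4·6 = 24 | 6·0+6·4 = 24
gcd(3,4,6,6) = 1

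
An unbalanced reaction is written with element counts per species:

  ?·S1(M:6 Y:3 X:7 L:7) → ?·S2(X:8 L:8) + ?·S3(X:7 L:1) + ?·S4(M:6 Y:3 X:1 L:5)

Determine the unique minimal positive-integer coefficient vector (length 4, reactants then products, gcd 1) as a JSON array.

M: 6·6 = 36 | 1·0+4·0+6·6 = 36
Y: 6·3 = 18 | 1·0+4·0+6·3 = 18
X: 6·7 = 42 | 1·8+4·7+6·1 = 42
L: 6·7 = 42 | 1·8+4·1+6·5 = 42
gcd(6,1,4,6) = 1

Coefficients: [6, 1, 4, 6]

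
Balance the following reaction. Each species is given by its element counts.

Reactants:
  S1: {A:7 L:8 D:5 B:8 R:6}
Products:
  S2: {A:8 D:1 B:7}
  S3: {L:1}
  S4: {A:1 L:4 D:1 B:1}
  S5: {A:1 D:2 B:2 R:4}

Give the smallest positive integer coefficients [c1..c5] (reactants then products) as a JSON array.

A: 2·7 = 14 | 1·8+4·0+3·1+3·1 = 14
L: 2·8 = 16 | 1·0+4·1+3·4+3·0 = 16
D: 2·5 = 10 | 1·1+4·0+3·1+3·2 = 10
B: 2·8 = 16 | 1·7+4·0+3·1+3·2 = 16
R: 2·6 = 12 | 1·0+4·0+3·0+3·4 = 12
gcd(2,1,4,3,3) = 1

Coefficients: [2, 1, 4, 3, 3]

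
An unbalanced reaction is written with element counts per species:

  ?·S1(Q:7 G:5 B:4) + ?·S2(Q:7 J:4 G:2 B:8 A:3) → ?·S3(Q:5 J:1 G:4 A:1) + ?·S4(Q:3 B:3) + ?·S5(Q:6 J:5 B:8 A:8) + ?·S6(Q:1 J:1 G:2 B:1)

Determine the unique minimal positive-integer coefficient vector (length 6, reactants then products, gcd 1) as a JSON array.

Q: 2·7+3·7 = 35 | 1·5+6·3+1·6+6·1 = 35
J: 2·0+3·4 = 12 | 1·1+6·0+1·5+6·1 = 12
G: 2·5+3·2 = 16 | 1·4+6·0+1·0+6·2 = 16
B: 2·4+3·8 = 32 | 1·0+6·3+1·8+6·1 = 32
A: 2·0+3·3 = 9 | 1·1+6·0+1·8+6·0 = 9
gcd(2,3,1,6,1,6) = 1

Coefficients: [2, 3, 1, 6, 1, 6]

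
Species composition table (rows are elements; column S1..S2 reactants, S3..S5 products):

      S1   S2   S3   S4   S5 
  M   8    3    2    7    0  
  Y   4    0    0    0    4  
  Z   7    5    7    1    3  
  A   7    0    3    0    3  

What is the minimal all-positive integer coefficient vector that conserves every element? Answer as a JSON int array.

Coefficients: [3, 4, 4, 4, 3]

M: 3·8+4·3 = 36 | 4·2+4·7+3·0 = 36
Y: 3·4+4·0 = 12 | 4·0+4·0+3·4 = 12
Z: 3·7+4·5 = 41 | 4·7+4·1+3·3 = 41
A: 3·7+4·0 = 21 | 4·3+4·0+3·3 = 21
gcd(3,4,4,4,3) = 1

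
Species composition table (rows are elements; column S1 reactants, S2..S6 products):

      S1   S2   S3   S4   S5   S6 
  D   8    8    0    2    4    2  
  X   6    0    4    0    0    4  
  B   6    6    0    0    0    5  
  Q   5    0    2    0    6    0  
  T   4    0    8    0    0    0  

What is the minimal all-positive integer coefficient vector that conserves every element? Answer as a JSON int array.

Coefficients: [6, 1, 3, 6, 4, 6]

D: 6·8 = 48 | 1·8+3·0+6·2+4·4+6·2 = 48
X: 6·6 = 36 | 1·0+3·4+6·0+4·0+6·4 = 36
B: 6·6 = 36 | 1·6+3·0+6·0+4·0+6·5 = 36
Q: 6·5 = 30 | 1·0+3·2+6·0+4·6+6·0 = 30
T: 6·4 = 24 | 1·0+3·8+6·0+4·0+6·0 = 24
gcd(6,1,3,6,4,6) = 1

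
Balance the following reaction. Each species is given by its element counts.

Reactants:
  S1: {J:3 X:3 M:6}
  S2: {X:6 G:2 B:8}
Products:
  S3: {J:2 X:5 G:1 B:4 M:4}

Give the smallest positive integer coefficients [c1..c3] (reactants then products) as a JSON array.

Coefficients: [4, 3, 6]

J: 4·3+3·0 = 12 | 6·2 = 12
X: 4·3+3·6 = 30 | 6·5 = 30
G: 4·0+3·2 = 6 | 6·1 = 6
B: 4·0+3·8 = 24 | 6·4 = 24
M: 4·6+3·0 = 24 | 6·4 = 24
gcd(4,3,6) = 1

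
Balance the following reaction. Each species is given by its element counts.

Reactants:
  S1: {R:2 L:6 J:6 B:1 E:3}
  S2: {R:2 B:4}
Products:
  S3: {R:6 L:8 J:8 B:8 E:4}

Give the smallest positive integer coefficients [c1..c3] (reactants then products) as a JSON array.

R: 4·2+5·2 = 18 | 3·6 = 18
L: 4·6+5·0 = 24 | 3·8 = 24
J: 4·6+5·0 = 24 | 3·8 = 24
B: 4·1+5·4 = 24 | 3·8 = 24
E: 4·3+5·0 = 12 | 3·4 = 12
gcd(4,5,3) = 1

Coefficients: [4, 5, 3]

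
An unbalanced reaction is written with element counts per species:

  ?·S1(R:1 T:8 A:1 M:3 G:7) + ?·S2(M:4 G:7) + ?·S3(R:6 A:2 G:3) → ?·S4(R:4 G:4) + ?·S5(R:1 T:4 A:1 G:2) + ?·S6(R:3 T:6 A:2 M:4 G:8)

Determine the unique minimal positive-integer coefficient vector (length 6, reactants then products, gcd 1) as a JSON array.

Coefficients: [4, 1, 3, 2, 2, 4]

R: 4·1+1·0+3·6 = 22 | 2·4+2·1+4·3 = 22
T: 4·8+1·0+3·0 = 32 | 2·0+2·4+4·6 = 32
A: 4·1+1·0+3·2 = 10 | 2·0+2·1+4·2 = 10
M: 4·3+1·4+3·0 = 16 | 2·0+2·0+4·4 = 16
G: 4·7+1·7+3·3 = 44 | 2·4+2·2+4·8 = 44
gcd(4,1,3,2,2,4) = 1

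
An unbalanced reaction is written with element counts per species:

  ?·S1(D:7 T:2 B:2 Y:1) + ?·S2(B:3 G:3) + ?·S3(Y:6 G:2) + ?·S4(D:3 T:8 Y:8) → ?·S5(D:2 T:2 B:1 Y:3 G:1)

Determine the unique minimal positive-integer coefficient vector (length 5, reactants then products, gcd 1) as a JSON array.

D: 1·7+1·0+1·0+1·3 = 10 | 5·2 = 10
T: 1·2+1·0+1·0+1·8 = 10 | 5·2 = 10
B: 1·2+1·3+1·0+1·0 = 5 | 5·1 = 5
Y: 1·1+1·0+1·6+1·8 = 15 | 5·3 = 15
G: 1·0+1·3+1·2+1·0 = 5 | 5·1 = 5
gcd(1,1,1,1,5) = 1

Coefficients: [1, 1, 1, 1, 5]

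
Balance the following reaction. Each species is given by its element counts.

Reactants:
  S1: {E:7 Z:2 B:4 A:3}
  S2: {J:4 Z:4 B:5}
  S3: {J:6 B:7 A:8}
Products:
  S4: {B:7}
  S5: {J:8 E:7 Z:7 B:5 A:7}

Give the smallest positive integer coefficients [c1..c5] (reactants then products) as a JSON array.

Coefficients: [4, 5, 2, 5, 4]

J: 4·0+5·4+2·6 = 32 | 5·0+4·8 = 32
E: 4·7+5·0+2·0 = 28 | 5·0+4·7 = 28
Z: 4·2+5·4+2·0 = 28 | 5·0+4·7 = 28
B: 4·4+5·5+2·7 = 55 | 5·7+4·5 = 55
A: 4·3+5·0+2·8 = 28 | 5·0+4·7 = 28
gcd(4,5,2,5,4) = 1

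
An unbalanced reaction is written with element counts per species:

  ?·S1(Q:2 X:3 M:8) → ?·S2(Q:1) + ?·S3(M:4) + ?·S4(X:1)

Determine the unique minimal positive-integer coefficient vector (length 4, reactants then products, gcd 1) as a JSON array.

Coefficients: [1, 2, 2, 3]

Q: 1·2 = 2 | 2·1+2·0+3·0 = 2
X: 1·3 = 3 | 2·0+2·0+3·1 = 3
M: 1·8 = 8 | 2·0+2·4+3·0 = 8
gcd(1,2,2,3) = 1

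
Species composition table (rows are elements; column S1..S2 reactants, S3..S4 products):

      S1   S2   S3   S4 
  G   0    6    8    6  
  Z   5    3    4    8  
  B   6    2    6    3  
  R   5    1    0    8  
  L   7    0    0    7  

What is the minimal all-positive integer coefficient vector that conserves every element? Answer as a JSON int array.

Coefficients: [2, 6, 3, 2]

G: 2·0+6·6 = 36 | 3·8+2·6 = 36
Z: 2·5+6·3 = 28 | 3·4+2·8 = 28
B: 2·6+6·2 = 24 | 3·6+2·3 = 24
R: 2·5+6·1 = 16 | 3·0+2·8 = 16
L: 2·7+6·0 = 14 | 3·0+2·7 = 14
gcd(2,6,3,2) = 1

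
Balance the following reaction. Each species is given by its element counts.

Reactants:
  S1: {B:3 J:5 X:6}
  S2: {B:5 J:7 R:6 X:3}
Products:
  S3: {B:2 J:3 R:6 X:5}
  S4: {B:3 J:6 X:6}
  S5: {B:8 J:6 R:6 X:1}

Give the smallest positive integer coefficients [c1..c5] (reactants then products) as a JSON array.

B: 5·3+2·5 = 25 | 1·2+5·3+1·8 = 25
J: 5·5+2·7 = 39 | 1·3+5·6+1·6 = 39
R: 5·0+2·6 = 12 | 1·6+5·0+1·6 = 12
X: 5·6+2·3 = 36 | 1·5+5·6+1·1 = 36
gcd(5,2,1,5,1) = 1

Coefficients: [5, 2, 1, 5, 1]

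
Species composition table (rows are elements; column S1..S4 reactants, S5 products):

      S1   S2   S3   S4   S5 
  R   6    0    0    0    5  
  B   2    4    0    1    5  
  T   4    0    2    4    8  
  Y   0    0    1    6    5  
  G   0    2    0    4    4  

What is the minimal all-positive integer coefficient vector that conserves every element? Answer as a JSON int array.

R: 5·6+4·0+6·0+4·0 = 30 | 6·5 = 30
B: 5·2+4·4+6·0+4·1 = 30 | 6·5 = 30
T: 5·4+4·0+6·2+4·4 = 48 | 6·8 = 48
Y: 5·0+4·0+6·1+4·6 = 30 | 6·5 = 30
G: 5·0+4·2+6·0+4·4 = 24 | 6·4 = 24
gcd(5,4,6,4,6) = 1

Coefficients: [5, 4, 6, 4, 6]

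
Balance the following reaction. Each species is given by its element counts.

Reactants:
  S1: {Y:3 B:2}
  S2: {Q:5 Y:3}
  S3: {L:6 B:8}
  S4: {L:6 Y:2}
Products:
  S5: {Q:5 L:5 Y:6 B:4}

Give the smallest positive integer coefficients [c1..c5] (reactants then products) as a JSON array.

Coefficients: [4, 6, 2, 3, 6]

Q: 4·0+6·5+2·0+3·0 = 30 | 6·5 = 30
L: 4·0+6·0+2·6+3·6 = 30 | 6·5 = 30
Y: 4·3+6·3+2·0+3·2 = 36 | 6·6 = 36
B: 4·2+6·0+2·8+3·0 = 24 | 6·4 = 24
gcd(4,6,2,3,6) = 1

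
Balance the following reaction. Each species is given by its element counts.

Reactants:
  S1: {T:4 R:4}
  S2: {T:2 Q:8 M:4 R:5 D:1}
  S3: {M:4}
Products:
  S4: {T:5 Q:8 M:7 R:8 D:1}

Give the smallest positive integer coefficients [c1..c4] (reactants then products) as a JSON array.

T: 3·4+4·2+3·0 = 20 | 4·5 = 20
Q: 3·0+4·8+3·0 = 32 | 4·8 = 32
M: 3·0+4·4+3·4 = 28 | 4·7 = 28
R: 3·4+4·5+3·0 = 32 | 4·8 = 32
D: 3·0+4·1+3·0 = 4 | 4·1 = 4
gcd(3,4,3,4) = 1

Coefficients: [3, 4, 3, 4]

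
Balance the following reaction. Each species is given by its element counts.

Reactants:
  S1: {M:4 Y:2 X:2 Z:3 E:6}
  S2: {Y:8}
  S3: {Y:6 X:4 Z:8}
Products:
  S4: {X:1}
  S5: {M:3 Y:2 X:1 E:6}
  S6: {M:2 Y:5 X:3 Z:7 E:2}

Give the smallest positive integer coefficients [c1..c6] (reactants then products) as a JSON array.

Coefficients: [6, 1, 3, 2, 4, 6]

M: 6·4+1·0+3·0 = 24 | 2·0+4·3+6·2 = 24
Y: 6·2+1·8+3·6 = 38 | 2·0+4·2+6·5 = 38
X: 6·2+1·0+3·4 = 24 | 2·1+4·1+6·3 = 24
Z: 6·3+1·0+3·8 = 42 | 2·0+4·0+6·7 = 42
E: 6·6+1·0+3·0 = 36 | 2·0+4·6+6·2 = 36
gcd(6,1,3,2,4,6) = 1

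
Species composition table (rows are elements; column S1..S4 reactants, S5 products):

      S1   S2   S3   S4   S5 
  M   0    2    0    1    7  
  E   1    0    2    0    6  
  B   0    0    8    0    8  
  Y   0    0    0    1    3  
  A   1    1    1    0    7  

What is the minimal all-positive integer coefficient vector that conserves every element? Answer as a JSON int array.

Coefficients: [4, 2, 1, 3, 1]

M: 4·0+2·2+1·0+3·1 = 7 | 1·7 = 7
E: 4·1+2·0+1·2+3·0 = 6 | 1·6 = 6
B: 4·0+2·0+1·8+3·0 = 8 | 1·8 = 8
Y: 4·0+2·0+1·0+3·1 = 3 | 1·3 = 3
A: 4·1+2·1+1·1+3·0 = 7 | 1·7 = 7
gcd(4,2,1,3,1) = 1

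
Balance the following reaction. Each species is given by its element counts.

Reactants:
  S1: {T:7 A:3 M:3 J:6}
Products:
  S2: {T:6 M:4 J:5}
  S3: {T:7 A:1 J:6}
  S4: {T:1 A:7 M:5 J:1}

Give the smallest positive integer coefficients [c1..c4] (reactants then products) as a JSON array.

T: 3·7 = 21 | 1·6+2·7+1·1 = 21
A: 3·3 = 9 | 1·0+2·1+1·7 = 9
M: 3·3 = 9 | 1·4+2·0+1·5 = 9
J: 3·6 = 18 | 1·5+2·6+1·1 = 18
gcd(3,1,2,1) = 1

Coefficients: [3, 1, 2, 1]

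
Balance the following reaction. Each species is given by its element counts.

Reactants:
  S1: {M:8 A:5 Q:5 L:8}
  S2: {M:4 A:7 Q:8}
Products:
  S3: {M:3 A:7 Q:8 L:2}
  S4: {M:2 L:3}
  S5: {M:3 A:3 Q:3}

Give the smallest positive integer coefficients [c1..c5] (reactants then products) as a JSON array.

Coefficients: [3, 3, 3, 6, 5]

M: 3·8+3·4 = 36 | 3·3+6·2+5·3 = 36
A: 3·5+3·7 = 36 | 3·7+6·0+5·3 = 36
Q: 3·5+3·8 = 39 | 3·8+6·0+5·3 = 39
L: 3·8+3·0 = 24 | 3·2+6·3+5·0 = 24
gcd(3,3,3,6,5) = 1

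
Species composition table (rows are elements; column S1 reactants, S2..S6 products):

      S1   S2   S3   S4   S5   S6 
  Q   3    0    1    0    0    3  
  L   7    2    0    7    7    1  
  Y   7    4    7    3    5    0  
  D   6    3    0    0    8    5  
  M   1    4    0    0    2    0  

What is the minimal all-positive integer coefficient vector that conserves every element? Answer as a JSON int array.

Coefficients: [6, 1, 3, 4, 1, 5]

Q: 6·3 = 18 | 1·0+3·1+4·0+1·0+5·3 = 18
L: 6·7 = 42 | 1·2+3·0+4·7+1·7+5·1 = 42
Y: 6·7 = 42 | 1·4+3·7+4·3+1·5+5·0 = 42
D: 6·6 = 36 | 1·3+3·0+4·0+1·8+5·5 = 36
M: 6·1 = 6 | 1·4+3·0+4·0+1·2+5·0 = 6
gcd(6,1,3,4,1,5) = 1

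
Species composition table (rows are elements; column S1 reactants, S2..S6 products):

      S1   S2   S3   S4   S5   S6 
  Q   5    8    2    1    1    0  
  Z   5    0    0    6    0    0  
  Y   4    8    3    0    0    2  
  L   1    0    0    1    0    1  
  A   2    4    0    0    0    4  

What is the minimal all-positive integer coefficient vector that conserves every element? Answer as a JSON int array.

Coefficients: [6, 2, 2, 5, 5, 1]

Q: 6·5 = 30 | 2·8+2·2+5·1+5·1+1·0 = 30
Z: 6·5 = 30 | 2·0+2·0+5·6+5·0+1·0 = 30
Y: 6·4 = 24 | 2·8+2·3+5·0+5·0+1·2 = 24
L: 6·1 = 6 | 2·0+2·0+5·1+5·0+1·1 = 6
A: 6·2 = 12 | 2·4+2·0+5·0+5·0+1·4 = 12
gcd(6,2,2,5,5,1) = 1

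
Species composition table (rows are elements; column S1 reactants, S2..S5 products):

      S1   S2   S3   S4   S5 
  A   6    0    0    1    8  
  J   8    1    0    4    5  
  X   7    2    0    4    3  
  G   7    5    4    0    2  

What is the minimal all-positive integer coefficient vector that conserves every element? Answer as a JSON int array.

A: 5·6 = 30 | 1·0+6·0+6·1+3·8 = 30
J: 5·8 = 40 | 1·1+6·0+6·4+3·5 = 40
X: 5·7 = 35 | 1·2+6·0+6·4+3·3 = 35
G: 5·7 = 35 | 1·5+6·4+6·0+3·2 = 35
gcd(5,1,6,6,3) = 1

Coefficients: [5, 1, 6, 6, 3]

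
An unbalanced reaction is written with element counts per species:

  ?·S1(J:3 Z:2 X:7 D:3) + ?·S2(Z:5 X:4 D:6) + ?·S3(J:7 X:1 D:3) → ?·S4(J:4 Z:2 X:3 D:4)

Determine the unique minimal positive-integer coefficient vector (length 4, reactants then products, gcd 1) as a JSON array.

J: 1·3+2·0+3·7 = 24 | 6·4 = 24
Z: 1·2+2·5+3·0 = 12 | 6·2 = 12
X: 1·7+2·4+3·1 = 18 | 6·3 = 18
D: 1·3+2·6+3·3 = 24 | 6·4 = 24
gcd(1,2,3,6) = 1

Coefficients: [1, 2, 3, 6]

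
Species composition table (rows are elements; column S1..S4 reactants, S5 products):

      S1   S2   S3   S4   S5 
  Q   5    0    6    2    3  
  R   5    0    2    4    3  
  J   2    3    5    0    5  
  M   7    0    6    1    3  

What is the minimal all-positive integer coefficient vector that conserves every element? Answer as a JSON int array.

Coefficients: [1, 6, 1, 2, 5]

Q: 1·5+6·0+1·6+2·2 = 15 | 5·3 = 15
R: 1·5+6·0+1·2+2·4 = 15 | 5·3 = 15
J: 1·2+6·3+1·5+2·0 = 25 | 5·5 = 25
M: 1·7+6·0+1·6+2·1 = 15 | 5·3 = 15
gcd(1,6,1,2,5) = 1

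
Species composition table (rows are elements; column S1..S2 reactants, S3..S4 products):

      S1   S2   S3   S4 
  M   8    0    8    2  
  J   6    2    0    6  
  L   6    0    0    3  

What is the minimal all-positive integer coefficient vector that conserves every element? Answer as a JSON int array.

Coefficients: [2, 6, 1, 4]

M: 2·8+6·0 = 16 | 1·8+4·2 = 16
J: 2·6+6·2 = 24 | 1·0+4·6 = 24
L: 2·6+6·0 = 12 | 1·0+4·3 = 12
gcd(2,6,1,4) = 1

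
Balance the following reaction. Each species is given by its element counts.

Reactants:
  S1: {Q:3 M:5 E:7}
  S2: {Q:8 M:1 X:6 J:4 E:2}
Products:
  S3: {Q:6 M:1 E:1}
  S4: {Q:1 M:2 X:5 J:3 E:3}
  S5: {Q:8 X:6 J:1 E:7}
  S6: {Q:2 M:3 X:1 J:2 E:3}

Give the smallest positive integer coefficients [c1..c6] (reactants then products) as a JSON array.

Q: 3·3+4·8 = 41 | 4·6+3·1+1·8+3·2 = 41
M: 3·5+4·1 = 19 | 4·1+3·2+1·0+3·3 = 19
X: 3·0+4·6 = 24 | 4·0+3·5+1·6+3·1 = 24
J: 3·0+4·4 = 16 | 4·0+3·3+1·1+3·2 = 16
E: 3·7+4·2 = 29 | 4·1+3·3+1·7+3·3 = 29
gcd(3,4,4,3,1,3) = 1

Coefficients: [3, 4, 4, 3, 1, 3]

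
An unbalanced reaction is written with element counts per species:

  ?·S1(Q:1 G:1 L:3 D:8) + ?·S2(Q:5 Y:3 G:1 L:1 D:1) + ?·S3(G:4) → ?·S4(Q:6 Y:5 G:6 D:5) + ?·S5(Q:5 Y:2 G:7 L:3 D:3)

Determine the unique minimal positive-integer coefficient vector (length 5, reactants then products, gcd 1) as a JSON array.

Coefficients: [1, 3, 4, 1, 2]

Q: 1·1+3·5+4·0 = 16 | 1·6+2·5 = 16
Y: 1·0+3·3+4·0 = 9 | 1·5+2·2 = 9
G: 1·1+3·1+4·4 = 20 | 1·6+2·7 = 20
L: 1·3+3·1+4·0 = 6 | 1·0+2·3 = 6
D: 1·8+3·1+4·0 = 11 | 1·5+2·3 = 11
gcd(1,3,4,1,2) = 1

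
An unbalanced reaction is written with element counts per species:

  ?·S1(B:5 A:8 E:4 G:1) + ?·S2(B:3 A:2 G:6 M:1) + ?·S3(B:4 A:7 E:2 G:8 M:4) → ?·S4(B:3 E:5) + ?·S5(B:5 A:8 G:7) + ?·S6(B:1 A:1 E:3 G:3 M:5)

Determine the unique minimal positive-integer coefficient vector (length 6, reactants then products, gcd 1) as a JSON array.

B: 2·5+3·3+3·4 = 31 | 1·3+5·5+3·1 = 31
A: 2·8+3·2+3·7 = 43 | 1·0+5·8+3·1 = 43
E: 2·4+3·0+3·2 = 14 | 1·5+5·0+3·3 = 14
G: 2·1+3·6+3·8 = 44 | 1·0+5·7+3·3 = 44
M: 2·0+3·1+3·4 = 15 | 1·0+5·0+3·5 = 15
gcd(2,3,3,1,5,3) = 1

Coefficients: [2, 3, 3, 1, 5, 3]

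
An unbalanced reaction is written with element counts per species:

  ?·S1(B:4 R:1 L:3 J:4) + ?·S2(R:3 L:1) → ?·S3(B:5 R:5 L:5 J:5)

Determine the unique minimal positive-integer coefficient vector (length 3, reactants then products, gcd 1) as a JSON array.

B: 5·4+5·0 = 20 | 4·5 = 20
R: 5·1+5·3 = 20 | 4·5 = 20
L: 5·3+5·1 = 20 | 4·5 = 20
J: 5·4+5·0 = 20 | 4·5 = 20
gcd(5,5,4) = 1

Coefficients: [5, 5, 4]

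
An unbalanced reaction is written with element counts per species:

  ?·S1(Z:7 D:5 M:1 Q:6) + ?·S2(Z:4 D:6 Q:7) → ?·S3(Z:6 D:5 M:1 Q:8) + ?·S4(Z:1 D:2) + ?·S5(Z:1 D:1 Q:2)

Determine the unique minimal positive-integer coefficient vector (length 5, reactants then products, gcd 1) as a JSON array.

Z: 1·7+2·4 = 15 | 1·6+3·1+6·1 = 15
D: 1·5+2·6 = 17 | 1·5+3·2+6·1 = 17
M: 1·1+2·0 = 1 | 1·1+3·0+6·0 = 1
Q: 1·6+2·7 = 20 | 1·8+3·0+6·2 = 20
gcd(1,2,1,3,6) = 1

Coefficients: [1, 2, 1, 3, 6]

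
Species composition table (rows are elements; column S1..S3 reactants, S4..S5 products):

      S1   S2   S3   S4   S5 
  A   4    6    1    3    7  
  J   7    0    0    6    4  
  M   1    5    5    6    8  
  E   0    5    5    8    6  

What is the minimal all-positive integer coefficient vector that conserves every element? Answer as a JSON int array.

A: 2·4+1·6+3·1 = 17 | 1·3+2·7 = 17
J: 2·7+1·0+3·0 = 14 | 1·6+2·4 = 14
M: 2·1+1·5+3·5 = 22 | 1·6+2·8 = 22
E: 2·0+1·5+3·5 = 20 | 1·8+2·6 = 20
gcd(2,1,3,1,2) = 1

Coefficients: [2, 1, 3, 1, 2]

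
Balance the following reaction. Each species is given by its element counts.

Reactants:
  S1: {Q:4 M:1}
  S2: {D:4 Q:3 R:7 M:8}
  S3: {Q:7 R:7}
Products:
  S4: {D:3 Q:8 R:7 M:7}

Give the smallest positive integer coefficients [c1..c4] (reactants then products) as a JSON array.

D: 4·0+3·4+1·0 = 12 | 4·3 = 12
Q: 4·4+3·3+1·7 = 32 | 4·8 = 32
R: 4·0+3·7+1·7 = 28 | 4·7 = 28
M: 4·1+3·8+1·0 = 28 | 4·7 = 28
gcd(4,3,1,4) = 1

Coefficients: [4, 3, 1, 4]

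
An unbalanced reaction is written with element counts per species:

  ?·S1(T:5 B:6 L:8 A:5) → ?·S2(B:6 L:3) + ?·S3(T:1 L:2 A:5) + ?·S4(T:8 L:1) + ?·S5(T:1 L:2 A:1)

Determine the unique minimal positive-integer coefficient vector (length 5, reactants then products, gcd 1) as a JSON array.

T: 3·5 = 15 | 3·0+2·1+1·8+5·1 = 15
B: 3·6 = 18 | 3·6+2·0+1·0+5·0 = 18
L: 3·8 = 24 | 3·3+2·2+1·1+5·2 = 24
A: 3·5 = 15 | 3·0+2·5+1·0+5·1 = 15
gcd(3,3,2,1,5) = 1

Coefficients: [3, 3, 2, 1, 5]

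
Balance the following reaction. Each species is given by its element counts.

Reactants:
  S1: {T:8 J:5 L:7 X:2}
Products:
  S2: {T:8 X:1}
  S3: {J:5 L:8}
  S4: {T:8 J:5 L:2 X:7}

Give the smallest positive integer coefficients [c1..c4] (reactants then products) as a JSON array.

T: 6·8 = 48 | 5·8+5·0+1·8 = 48
J: 6·5 = 30 | 5·0+5·5+1·5 = 30
L: 6·7 = 42 | 5·0+5·8+1·2 = 42
X: 6·2 = 12 | 5·1+5·0+1·7 = 12
gcd(6,5,5,1) = 1

Coefficients: [6, 5, 5, 1]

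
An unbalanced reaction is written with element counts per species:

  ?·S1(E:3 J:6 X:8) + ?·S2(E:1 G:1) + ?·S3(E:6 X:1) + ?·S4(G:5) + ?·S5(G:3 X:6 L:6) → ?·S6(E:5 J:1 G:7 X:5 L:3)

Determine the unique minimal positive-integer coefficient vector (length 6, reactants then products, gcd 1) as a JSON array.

E: 1·3+3·1+4·6+6·0+3·0 = 30 | 6·5 = 30
J: 1·6+3·0+4·0+6·0+3·0 = 6 | 6·1 = 6
G: 1·0+3·1+4·0+6·5+3·3 = 42 | 6·7 = 42
X: 1·8+3·0+4·1+6·0+3·6 = 30 | 6·5 = 30
L: 1·0+3·0+4·0+6·0+3·6 = 18 | 6·3 = 18
gcd(1,3,4,6,3,6) = 1

Coefficients: [1, 3, 4, 6, 3, 6]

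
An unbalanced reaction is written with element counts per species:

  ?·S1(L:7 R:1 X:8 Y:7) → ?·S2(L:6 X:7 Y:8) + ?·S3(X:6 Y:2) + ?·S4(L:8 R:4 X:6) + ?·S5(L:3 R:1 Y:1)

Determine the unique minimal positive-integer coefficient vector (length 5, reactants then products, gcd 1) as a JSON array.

L: 5·7 = 35 | 4·6+1·0+1·8+1·3 = 35
R: 5·1 = 5 | 4·0+1·0+1·4+1·1 = 5
X: 5·8 = 40 | 4·7+1·6+1·6+1·0 = 40
Y: 5·7 = 35 | 4·8+1·2+1·0+1·1 = 35
gcd(5,4,1,1,1) = 1

Coefficients: [5, 4, 1, 1, 1]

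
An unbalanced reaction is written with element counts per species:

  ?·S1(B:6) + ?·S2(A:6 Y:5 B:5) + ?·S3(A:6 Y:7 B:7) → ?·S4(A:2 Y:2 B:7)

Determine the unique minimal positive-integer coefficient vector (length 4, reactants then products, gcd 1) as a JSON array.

Coefficients: [5, 1, 1, 6]

A: 5·0+1·6+1·6 = 12 | 6·2 = 12
Y: 5·0+1·5+1·7 = 12 | 6·2 = 12
B: 5·6+1·5+1·7 = 42 | 6·7 = 42
gcd(5,1,1,6) = 1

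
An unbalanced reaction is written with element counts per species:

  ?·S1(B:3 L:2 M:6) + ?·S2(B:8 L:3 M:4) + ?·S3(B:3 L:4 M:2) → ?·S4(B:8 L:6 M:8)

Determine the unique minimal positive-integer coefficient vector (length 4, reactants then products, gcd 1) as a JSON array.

B: 4·3+2·8+4·3 = 40 | 5·8 = 40
L: 4·2+2·3+4·4 = 30 | 5·6 = 30
M: 4·6+2·4+4·2 = 40 | 5·8 = 40
gcd(4,2,4,5) = 1

Coefficients: [4, 2, 4, 5]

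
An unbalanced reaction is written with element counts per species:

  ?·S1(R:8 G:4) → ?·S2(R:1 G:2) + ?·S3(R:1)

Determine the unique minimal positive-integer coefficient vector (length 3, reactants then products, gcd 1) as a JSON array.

R: 1·8 = 8 | 2·1+6·1 = 8
G: 1·4 = 4 | 2·2+6·0 = 4
gcd(1,2,6) = 1

Coefficients: [1, 2, 6]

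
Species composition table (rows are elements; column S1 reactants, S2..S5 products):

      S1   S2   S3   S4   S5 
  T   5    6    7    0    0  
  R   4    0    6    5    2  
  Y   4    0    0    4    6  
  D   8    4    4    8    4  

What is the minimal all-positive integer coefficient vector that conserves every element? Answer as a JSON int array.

Coefficients: [5, 3, 1, 2, 2]

T: 5·5 = 25 | 3·6+1·7+2·0+2·0 = 25
R: 5·4 = 20 | 3·0+1·6+2·5+2·2 = 20
Y: 5·4 = 20 | 3·0+1·0+2·4+2·6 = 20
D: 5·8 = 40 | 3·4+1·4+2·8+2·4 = 40
gcd(5,3,1,2,2) = 1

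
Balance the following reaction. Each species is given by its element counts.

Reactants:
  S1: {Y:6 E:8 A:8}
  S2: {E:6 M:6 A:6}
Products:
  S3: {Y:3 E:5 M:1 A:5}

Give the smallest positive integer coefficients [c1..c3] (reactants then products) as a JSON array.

Coefficients: [3, 1, 6]

Y: 3·6+1·0 = 18 | 6·3 = 18
E: 3·8+1·6 = 30 | 6·5 = 30
M: 3·0+1·6 = 6 | 6·1 = 6
A: 3·8+1·6 = 30 | 6·5 = 30
gcd(3,1,6) = 1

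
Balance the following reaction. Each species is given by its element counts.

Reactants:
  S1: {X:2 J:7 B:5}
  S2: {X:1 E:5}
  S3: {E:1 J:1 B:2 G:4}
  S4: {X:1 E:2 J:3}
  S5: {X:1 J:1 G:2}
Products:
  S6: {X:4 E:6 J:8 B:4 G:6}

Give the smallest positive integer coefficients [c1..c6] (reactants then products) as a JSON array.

Coefficients: [2, 3, 3, 3, 6, 4]

X: 2·2+3·1+3·0+3·1+6·1 = 16 | 4·4 = 16
E: 2·0+3·5+3·1+3·2+6·0 = 24 | 4·6 = 24
J: 2·7+3·0+3·1+3·3+6·1 = 32 | 4·8 = 32
B: 2·5+3·0+3·2+3·0+6·0 = 16 | 4·4 = 16
G: 2·0+3·0+3·4+3·0+6·2 = 24 | 4·6 = 24
gcd(2,3,3,3,6,4) = 1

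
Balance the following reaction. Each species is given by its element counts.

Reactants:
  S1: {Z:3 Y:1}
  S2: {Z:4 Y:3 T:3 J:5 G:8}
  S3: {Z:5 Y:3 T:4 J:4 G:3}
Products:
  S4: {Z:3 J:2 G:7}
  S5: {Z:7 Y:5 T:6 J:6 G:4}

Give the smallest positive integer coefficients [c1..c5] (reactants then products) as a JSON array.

Coefficients: [1, 2, 6, 2, 5]

Z: 1·3+2·4+6·5 = 41 | 2·3+5·7 = 41
Y: 1·1+2·3+6·3 = 25 | 2·0+5·5 = 25
T: 1·0+2·3+6·4 = 30 | 2·0+5·6 = 30
J: 1·0+2·5+6·4 = 34 | 2·2+5·6 = 34
G: 1·0+2·8+6·3 = 34 | 2·7+5·4 = 34
gcd(1,2,6,2,5) = 1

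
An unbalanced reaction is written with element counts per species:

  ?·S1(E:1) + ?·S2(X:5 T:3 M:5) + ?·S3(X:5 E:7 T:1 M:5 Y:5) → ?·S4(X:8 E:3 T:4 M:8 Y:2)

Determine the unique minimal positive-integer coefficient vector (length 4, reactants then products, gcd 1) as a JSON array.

Coefficients: [1, 6, 2, 5]

X: 1·0+6·5+2·5 = 40 | 5·8 = 40
E: 1·1+6·0+2·7 = 15 | 5·3 = 15
T: 1·0+6·3+2·1 = 20 | 5·4 = 20
M: 1·0+6·5+2·5 = 40 | 5·8 = 40
Y: 1·0+6·0+2·5 = 10 | 5·2 = 10
gcd(1,6,2,5) = 1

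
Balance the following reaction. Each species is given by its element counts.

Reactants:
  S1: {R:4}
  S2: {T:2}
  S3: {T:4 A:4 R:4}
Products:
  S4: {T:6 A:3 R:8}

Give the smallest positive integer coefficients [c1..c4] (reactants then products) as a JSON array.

T: 5·0+6·2+3·4 = 24 | 4·6 = 24
A: 5·0+6·0+3·4 = 12 | 4·3 = 12
R: 5·4+6·0+3·4 = 32 | 4·8 = 32
gcd(5,6,3,4) = 1

Coefficients: [5, 6, 3, 4]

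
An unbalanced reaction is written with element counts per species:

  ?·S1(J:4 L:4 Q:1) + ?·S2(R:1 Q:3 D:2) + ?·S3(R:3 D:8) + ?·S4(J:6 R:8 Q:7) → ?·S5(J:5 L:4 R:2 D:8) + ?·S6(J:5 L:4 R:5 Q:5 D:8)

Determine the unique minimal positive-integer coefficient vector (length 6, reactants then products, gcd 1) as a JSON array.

Coefficients: [6, 4, 5, 1, 1, 5]

J: 6·4+4·0+5·0+1·6 = 30 | 1·5+5·5 = 30
L: 6·4+4·0+5·0+1·0 = 24 | 1·4+5·4 = 24
R: 6·0+4·1+5·3+1·8 = 27 | 1·2+5·5 = 27
Q: 6·1+4·3+5·0+1·7 = 25 | 1·0+5·5 = 25
D: 6·0+4·2+5·8+1·0 = 48 | 1·8+5·8 = 48
gcd(6,4,5,1,1,5) = 1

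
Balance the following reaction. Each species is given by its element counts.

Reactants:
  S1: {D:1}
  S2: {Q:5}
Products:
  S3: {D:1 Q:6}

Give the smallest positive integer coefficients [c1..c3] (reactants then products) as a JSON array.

D: 5·1+6·0 = 5 | 5·1 = 5
Q: 5·0+6·5 = 30 | 5·6 = 30
gcd(5,6,5) = 1

Coefficients: [5, 6, 5]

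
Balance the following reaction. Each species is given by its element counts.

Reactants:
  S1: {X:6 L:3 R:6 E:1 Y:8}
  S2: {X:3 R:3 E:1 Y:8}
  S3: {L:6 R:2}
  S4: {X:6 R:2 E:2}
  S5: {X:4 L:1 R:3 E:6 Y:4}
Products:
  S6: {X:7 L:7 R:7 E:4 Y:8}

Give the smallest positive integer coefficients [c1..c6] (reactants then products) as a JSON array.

X: 1·6+3·3+5·0+2·6+2·4 = 35 | 5·7 = 35
L: 1·3+3·0+5·6+2·0+2·1 = 35 | 5·7 = 35
R: 1·6+3·3+5·2+2·2+2·3 = 35 | 5·7 = 35
E: 1·1+3·1+5·0+2·2+2·6 = 20 | 5·4 = 20
Y: 1·8+3·8+5·0+2·0+2·4 = 40 | 5·8 = 40
gcd(1,3,5,2,2,5) = 1

Coefficients: [1, 3, 5, 2, 2, 5]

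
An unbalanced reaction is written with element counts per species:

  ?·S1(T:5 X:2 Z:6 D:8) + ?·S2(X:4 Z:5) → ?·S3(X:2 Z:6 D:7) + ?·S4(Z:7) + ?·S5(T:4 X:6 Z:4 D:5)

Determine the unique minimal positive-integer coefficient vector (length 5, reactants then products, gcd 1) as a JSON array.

T: 4·5+6·0 = 20 | 1·0+4·0+5·4 = 20
X: 4·2+6·4 = 32 | 1·2+4·0+5·6 = 32
Z: 4·6+6·5 = 54 | 1·6+4·7+5·4 = 54
D: 4·8+6·0 = 32 | 1·7+4·0+5·5 = 32
gcd(4,6,1,4,5) = 1

Coefficients: [4, 6, 1, 4, 5]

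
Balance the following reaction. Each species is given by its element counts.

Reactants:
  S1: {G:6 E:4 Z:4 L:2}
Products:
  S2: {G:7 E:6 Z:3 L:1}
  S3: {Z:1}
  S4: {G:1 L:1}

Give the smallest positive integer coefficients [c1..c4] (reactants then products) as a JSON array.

Coefficients: [3, 2, 6, 4]

G: 3·6 = 18 | 2·7+6·0+4·1 = 18
E: 3·4 = 12 | 2·6+6·0+4·0 = 12
Z: 3·4 = 12 | 2·3+6·1+4·0 = 12
L: 3·2 = 6 | 2·1+6·0+4·1 = 6
gcd(3,2,6,4) = 1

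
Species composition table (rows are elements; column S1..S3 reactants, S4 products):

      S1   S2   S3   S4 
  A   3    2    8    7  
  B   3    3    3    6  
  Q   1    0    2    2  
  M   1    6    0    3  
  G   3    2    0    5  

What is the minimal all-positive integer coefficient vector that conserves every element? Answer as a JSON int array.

Coefficients: [6, 1, 1, 4]

A: 6·3+1·2+1·8 = 28 | 4·7 = 28
B: 6·3+1·3+1·3 = 24 | 4·6 = 24
Q: 6·1+1·0+1·2 = 8 | 4·2 = 8
M: 6·1+1·6+1·0 = 12 | 4·3 = 12
G: 6·3+1·2+1·0 = 20 | 4·5 = 20
gcd(6,1,1,4) = 1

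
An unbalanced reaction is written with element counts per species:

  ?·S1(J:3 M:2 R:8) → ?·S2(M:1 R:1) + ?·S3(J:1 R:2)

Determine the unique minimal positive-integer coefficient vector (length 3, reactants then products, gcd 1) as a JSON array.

Coefficients: [1, 2, 3]

J: 1·3 = 3 | 2·0+3·1 = 3
M: 1·2 = 2 | 2·1+3·0 = 2
R: 1·8 = 8 | 2·1+3·2 = 8
gcd(1,2,3) = 1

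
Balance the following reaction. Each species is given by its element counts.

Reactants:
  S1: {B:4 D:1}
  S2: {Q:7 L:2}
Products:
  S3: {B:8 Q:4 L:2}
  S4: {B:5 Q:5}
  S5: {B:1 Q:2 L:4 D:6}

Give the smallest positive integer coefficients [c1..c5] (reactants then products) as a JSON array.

Coefficients: [6, 3, 1, 3, 1]

B: 6·4+3·0 = 24 | 1·8+3·5+1·1 = 24
Q: 6·0+3·7 = 21 | 1·4+3·5+1·2 = 21
L: 6·0+3·2 = 6 | 1·2+3·0+1·4 = 6
D: 6·1+3·0 = 6 | 1·0+3·0+1·6 = 6
gcd(6,3,1,3,1) = 1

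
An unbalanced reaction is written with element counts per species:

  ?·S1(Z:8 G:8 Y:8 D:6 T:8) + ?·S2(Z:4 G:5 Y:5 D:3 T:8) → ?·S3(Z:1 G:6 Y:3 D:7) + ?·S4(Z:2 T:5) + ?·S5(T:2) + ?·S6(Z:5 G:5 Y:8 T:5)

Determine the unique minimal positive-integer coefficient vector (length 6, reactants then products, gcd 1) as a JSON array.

Z: 1·8+5·4 = 28 | 3·1+5·2+4·0+3·5 = 28
G: 1·8+5·5 = 33 | 3·6+5·0+4·0+3·5 = 33
Y: 1·8+5·5 = 33 | 3·3+5·0+4·0+3·8 = 33
D: 1·6+5·3 = 21 | 3·7+5·0+4·0+3·0 = 21
T: 1·8+5·8 = 48 | 3·0+5·5+4·2+3·5 = 48
gcd(1,5,3,5,4,3) = 1

Coefficients: [1, 5, 3, 5, 4, 3]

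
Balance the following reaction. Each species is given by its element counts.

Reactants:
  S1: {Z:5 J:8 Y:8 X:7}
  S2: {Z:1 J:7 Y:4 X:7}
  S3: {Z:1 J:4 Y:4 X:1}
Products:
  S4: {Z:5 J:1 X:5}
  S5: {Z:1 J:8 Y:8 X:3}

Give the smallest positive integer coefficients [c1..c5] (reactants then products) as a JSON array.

Z: 3·5+1·1+5·1 = 21 | 3·5+6·1 = 21
J: 3·8+1·7+5·4 = 51 | 3·1+6·8 = 51
Y: 3·8+1·4+5·4 = 48 | 3·0+6·8 = 48
X: 3·7+1·7+5·1 = 33 | 3·5+6·3 = 33
gcd(3,1,5,3,6) = 1

Coefficients: [3, 1, 5, 3, 6]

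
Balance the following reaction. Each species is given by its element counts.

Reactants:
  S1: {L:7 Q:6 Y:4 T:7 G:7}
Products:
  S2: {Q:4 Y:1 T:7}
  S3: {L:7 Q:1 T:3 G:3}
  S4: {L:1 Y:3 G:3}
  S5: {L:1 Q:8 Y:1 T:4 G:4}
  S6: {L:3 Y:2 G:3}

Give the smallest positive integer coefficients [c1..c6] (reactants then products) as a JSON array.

Coefficients: [5, 3, 2, 1, 2, 6]

L: 5·7 = 35 | 3·0+2·7+1·1+2·1+6·3 = 35
Q: 5·6 = 30 | 3·4+2·1+1·0+2·8+6·0 = 30
Y: 5·4 = 20 | 3·1+2·0+1·3+2·1+6·2 = 20
T: 5·7 = 35 | 3·7+2·3+1·0+2·4+6·0 = 35
G: 5·7 = 35 | 3·0+2·3+1·3+2·4+6·3 = 35
gcd(5,3,2,1,2,6) = 1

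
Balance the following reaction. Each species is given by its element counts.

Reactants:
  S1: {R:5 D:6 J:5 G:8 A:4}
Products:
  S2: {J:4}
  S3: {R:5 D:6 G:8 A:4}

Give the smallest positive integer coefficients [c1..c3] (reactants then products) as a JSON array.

Coefficients: [4, 5, 4]

R: 4·5 = 20 | 5·0+4·5 = 20
D: 4·6 = 24 | 5·0+4·6 = 24
J: 4·5 = 20 | 5·4+4·0 = 20
G: 4·8 = 32 | 5·0+4·8 = 32
A: 4·4 = 16 | 5·0+4·4 = 16
gcd(4,5,4) = 1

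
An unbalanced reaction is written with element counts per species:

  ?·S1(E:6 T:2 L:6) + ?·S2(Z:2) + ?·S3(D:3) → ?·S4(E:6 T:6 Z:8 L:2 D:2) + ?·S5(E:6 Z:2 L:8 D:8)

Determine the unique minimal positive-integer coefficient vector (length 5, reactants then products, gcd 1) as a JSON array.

Coefficients: [3, 6, 6, 1, 2]

E: 3·6+6·0+6·0 = 18 | 1·6+2·6 = 18
T: 3·2+6·0+6·0 = 6 | 1·6+2·0 = 6
Z: 3·0+6·2+6·0 = 12 | 1·8+2·2 = 12
L: 3·6+6·0+6·0 = 18 | 1·2+2·8 = 18
D: 3·0+6·0+6·3 = 18 | 1·2+2·8 = 18
gcd(3,6,6,1,2) = 1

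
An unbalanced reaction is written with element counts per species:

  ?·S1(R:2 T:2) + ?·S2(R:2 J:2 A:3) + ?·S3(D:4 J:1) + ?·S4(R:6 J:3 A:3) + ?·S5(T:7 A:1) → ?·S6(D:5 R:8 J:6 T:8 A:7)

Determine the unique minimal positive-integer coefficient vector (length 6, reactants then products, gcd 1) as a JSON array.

Coefficients: [2, 5, 5, 3, 4, 4]

D: 2·0+5·0+5·4+3·0+4·0 = 20 | 4·5 = 20
R: 2·2+5·2+5·0+3·6+4·0 = 32 | 4·8 = 32
J: 2·0+5·2+5·1+3·3+4·0 = 24 | 4·6 = 24
T: 2·2+5·0+5·0+3·0+4·7 = 32 | 4·8 = 32
A: 2·0+5·3+5·0+3·3+4·1 = 28 | 4·7 = 28
gcd(2,5,5,3,4,4) = 1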